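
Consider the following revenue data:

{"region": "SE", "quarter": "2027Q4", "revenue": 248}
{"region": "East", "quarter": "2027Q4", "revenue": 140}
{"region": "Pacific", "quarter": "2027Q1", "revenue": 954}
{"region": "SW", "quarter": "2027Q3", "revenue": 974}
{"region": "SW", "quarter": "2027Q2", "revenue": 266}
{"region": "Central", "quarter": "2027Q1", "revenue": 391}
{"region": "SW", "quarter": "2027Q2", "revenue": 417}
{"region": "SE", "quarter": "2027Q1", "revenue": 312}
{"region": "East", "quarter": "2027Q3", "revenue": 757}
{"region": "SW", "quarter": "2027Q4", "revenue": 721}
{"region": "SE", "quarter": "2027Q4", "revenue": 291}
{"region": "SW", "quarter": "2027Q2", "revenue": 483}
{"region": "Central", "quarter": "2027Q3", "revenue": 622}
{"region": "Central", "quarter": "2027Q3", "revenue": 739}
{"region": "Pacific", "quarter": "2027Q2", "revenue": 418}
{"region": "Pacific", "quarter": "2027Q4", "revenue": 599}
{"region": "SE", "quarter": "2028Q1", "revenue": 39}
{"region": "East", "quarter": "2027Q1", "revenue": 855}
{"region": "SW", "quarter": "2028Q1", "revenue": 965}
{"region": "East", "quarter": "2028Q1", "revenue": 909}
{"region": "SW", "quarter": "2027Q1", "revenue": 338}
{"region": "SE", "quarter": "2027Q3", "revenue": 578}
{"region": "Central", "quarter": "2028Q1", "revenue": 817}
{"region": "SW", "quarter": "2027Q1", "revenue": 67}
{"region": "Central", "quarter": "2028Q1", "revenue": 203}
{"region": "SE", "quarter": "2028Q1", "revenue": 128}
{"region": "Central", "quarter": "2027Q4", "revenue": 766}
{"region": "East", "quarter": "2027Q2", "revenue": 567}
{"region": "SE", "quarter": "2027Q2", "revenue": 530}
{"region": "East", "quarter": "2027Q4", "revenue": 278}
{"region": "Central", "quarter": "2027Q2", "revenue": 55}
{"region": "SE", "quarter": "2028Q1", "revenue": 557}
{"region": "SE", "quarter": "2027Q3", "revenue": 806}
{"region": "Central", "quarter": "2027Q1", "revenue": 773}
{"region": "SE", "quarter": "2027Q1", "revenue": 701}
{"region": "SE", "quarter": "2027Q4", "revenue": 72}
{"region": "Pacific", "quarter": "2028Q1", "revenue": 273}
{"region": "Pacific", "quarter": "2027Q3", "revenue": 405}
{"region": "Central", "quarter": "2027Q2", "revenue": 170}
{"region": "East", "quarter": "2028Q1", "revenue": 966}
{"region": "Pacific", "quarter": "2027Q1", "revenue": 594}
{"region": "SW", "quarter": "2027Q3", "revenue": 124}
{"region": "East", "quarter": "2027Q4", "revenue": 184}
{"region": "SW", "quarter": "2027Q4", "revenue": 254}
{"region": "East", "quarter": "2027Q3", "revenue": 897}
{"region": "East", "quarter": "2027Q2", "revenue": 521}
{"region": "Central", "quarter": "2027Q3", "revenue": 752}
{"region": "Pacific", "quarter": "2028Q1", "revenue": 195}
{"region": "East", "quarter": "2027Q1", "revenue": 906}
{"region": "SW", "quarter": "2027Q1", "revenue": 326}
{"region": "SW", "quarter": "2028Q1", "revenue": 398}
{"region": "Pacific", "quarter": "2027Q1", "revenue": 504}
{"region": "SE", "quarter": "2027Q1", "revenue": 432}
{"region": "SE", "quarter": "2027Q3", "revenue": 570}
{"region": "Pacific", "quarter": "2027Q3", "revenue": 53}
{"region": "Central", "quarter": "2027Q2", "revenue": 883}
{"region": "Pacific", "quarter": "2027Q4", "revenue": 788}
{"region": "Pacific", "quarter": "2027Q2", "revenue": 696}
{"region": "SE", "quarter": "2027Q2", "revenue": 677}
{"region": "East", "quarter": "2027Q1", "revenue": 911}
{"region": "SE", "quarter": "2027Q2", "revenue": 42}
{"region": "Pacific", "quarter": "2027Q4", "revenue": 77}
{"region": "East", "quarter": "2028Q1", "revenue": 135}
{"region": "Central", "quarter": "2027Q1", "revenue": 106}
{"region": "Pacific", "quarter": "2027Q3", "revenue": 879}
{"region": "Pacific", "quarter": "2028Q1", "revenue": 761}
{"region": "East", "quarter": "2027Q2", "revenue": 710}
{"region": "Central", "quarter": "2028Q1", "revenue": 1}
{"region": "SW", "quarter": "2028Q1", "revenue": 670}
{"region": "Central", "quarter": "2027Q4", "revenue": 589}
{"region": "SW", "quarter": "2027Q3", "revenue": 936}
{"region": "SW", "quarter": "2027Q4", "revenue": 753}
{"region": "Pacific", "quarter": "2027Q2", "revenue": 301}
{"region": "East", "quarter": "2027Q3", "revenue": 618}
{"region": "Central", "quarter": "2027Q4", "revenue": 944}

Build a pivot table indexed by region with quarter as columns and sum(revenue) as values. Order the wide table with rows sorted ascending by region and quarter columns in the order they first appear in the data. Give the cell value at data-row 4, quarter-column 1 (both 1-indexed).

611

With rows sorted ascending by region, row 4 is region=SE. quarter columns in first-appearance order: 2027Q4, 2027Q1, 2027Q3, 2027Q2, 2028Q1; column 1 is 2027Q4.
Long rows with region=SE, quarter=2027Q4: 248 + 291 + 72 = 611.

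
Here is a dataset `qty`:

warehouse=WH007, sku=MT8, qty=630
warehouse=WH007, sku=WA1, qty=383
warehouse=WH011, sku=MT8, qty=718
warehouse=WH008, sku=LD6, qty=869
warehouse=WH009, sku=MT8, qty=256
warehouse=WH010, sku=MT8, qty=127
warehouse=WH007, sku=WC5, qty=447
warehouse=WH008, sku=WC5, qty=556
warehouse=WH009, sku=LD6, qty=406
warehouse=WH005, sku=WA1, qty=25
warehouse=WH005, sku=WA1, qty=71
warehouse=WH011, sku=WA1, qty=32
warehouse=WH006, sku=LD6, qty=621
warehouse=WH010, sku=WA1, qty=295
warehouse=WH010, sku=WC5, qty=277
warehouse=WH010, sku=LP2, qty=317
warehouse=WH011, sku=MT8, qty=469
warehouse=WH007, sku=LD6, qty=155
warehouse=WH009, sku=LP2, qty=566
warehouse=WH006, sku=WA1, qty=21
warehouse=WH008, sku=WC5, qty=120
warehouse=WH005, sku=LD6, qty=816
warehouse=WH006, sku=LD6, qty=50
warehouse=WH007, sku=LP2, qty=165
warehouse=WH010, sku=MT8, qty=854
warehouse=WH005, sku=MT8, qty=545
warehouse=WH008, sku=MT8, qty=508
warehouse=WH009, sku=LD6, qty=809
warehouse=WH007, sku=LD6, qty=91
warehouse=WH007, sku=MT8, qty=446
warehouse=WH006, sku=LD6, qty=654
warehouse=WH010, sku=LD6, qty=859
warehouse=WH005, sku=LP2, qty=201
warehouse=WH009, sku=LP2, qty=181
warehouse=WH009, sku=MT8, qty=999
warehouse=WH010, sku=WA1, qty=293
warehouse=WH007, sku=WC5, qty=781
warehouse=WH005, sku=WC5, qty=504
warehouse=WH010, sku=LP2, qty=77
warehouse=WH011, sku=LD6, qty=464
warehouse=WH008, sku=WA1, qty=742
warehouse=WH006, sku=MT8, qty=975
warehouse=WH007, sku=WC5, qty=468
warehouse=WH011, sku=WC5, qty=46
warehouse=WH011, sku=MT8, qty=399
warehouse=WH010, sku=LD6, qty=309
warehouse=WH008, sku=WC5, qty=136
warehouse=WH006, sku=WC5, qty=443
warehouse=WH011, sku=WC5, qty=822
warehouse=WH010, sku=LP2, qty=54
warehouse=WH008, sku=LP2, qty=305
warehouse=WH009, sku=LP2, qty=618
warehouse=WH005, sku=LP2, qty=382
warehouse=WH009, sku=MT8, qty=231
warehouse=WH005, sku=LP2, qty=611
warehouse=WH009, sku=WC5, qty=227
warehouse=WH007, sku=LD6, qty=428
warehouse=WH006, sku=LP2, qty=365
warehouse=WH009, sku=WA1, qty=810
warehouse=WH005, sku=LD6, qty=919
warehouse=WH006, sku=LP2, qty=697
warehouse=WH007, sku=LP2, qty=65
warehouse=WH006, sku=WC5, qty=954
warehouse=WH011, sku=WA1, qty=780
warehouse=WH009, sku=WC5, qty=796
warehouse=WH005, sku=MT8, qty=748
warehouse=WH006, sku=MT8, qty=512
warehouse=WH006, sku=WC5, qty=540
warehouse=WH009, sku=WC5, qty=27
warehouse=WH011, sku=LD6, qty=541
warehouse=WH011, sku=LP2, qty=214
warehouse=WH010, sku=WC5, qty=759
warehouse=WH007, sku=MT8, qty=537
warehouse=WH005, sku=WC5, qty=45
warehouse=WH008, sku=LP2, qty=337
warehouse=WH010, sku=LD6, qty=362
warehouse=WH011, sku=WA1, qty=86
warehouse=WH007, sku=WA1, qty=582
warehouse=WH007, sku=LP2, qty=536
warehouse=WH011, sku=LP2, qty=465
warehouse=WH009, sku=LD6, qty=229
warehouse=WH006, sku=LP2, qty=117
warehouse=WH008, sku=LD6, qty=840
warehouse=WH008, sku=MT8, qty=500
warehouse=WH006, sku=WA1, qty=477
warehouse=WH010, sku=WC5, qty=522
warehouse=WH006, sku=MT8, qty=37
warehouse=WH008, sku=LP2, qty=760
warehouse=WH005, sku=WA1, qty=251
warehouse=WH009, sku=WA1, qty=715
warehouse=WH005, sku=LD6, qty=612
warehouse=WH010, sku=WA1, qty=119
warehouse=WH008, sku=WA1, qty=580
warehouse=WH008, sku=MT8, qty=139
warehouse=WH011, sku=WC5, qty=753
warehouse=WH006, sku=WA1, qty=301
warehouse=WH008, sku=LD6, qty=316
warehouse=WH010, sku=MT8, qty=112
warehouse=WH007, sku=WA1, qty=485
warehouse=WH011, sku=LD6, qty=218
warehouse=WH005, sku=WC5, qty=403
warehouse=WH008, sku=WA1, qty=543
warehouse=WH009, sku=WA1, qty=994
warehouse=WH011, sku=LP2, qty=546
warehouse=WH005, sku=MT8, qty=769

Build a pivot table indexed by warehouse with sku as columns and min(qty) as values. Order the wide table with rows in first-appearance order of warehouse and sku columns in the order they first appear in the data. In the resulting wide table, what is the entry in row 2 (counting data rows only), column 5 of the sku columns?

With rows in first-appearance order of warehouse, row 2 is warehouse=WH011. sku columns in first-appearance order: MT8, WA1, LD6, WC5, LP2; column 5 is LP2.
Long rows with warehouse=WH011, sku=LP2: min(214, 465, 546) = 214.

214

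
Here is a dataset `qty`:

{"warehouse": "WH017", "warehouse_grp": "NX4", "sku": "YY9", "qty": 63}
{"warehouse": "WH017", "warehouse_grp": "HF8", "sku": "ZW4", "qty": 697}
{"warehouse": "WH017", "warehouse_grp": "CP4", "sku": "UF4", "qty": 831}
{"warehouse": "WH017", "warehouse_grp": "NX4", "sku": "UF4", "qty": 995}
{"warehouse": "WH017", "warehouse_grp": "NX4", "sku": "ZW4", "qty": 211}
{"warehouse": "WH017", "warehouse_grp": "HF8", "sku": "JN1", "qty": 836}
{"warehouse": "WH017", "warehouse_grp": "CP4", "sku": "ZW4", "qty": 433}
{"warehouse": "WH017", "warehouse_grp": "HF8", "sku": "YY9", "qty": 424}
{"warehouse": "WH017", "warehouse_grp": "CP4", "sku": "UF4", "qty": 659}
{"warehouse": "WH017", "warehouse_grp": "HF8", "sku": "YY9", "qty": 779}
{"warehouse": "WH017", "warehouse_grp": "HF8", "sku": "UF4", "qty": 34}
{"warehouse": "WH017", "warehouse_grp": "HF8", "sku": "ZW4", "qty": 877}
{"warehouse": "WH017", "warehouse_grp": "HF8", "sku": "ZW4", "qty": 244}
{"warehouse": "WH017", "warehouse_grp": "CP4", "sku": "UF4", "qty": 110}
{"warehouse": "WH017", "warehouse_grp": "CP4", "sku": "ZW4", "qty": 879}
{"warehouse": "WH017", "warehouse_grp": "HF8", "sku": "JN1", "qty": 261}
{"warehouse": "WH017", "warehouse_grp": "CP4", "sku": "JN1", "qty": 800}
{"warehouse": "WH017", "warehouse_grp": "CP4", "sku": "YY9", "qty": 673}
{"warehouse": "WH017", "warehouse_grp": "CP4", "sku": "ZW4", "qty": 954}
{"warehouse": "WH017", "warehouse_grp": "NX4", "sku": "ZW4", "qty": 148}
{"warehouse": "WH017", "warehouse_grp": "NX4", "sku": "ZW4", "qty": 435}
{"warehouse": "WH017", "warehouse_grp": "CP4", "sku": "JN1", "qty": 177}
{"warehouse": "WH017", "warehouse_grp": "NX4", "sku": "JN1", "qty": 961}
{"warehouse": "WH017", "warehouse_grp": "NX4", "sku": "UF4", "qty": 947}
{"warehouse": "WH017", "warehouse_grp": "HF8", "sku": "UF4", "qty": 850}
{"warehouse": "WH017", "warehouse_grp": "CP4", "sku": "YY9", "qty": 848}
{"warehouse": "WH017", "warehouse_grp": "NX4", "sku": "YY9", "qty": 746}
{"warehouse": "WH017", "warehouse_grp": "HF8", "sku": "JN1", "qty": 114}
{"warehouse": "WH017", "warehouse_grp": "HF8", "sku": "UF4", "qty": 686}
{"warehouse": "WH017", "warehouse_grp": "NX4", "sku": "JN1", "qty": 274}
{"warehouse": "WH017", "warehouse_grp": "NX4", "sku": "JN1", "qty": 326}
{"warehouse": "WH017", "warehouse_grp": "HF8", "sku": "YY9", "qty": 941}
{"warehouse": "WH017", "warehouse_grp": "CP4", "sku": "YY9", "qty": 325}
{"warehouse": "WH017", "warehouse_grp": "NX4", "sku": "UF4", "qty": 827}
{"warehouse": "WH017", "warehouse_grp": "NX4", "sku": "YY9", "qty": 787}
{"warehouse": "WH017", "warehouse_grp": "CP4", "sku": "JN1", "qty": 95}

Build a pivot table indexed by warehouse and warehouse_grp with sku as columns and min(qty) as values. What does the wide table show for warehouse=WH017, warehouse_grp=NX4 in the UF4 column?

827

Rows with warehouse=WH017, warehouse_grp=NX4 and sku=UF4: qty values are 995, 947, 827.
min(995, 947, 827) = 827.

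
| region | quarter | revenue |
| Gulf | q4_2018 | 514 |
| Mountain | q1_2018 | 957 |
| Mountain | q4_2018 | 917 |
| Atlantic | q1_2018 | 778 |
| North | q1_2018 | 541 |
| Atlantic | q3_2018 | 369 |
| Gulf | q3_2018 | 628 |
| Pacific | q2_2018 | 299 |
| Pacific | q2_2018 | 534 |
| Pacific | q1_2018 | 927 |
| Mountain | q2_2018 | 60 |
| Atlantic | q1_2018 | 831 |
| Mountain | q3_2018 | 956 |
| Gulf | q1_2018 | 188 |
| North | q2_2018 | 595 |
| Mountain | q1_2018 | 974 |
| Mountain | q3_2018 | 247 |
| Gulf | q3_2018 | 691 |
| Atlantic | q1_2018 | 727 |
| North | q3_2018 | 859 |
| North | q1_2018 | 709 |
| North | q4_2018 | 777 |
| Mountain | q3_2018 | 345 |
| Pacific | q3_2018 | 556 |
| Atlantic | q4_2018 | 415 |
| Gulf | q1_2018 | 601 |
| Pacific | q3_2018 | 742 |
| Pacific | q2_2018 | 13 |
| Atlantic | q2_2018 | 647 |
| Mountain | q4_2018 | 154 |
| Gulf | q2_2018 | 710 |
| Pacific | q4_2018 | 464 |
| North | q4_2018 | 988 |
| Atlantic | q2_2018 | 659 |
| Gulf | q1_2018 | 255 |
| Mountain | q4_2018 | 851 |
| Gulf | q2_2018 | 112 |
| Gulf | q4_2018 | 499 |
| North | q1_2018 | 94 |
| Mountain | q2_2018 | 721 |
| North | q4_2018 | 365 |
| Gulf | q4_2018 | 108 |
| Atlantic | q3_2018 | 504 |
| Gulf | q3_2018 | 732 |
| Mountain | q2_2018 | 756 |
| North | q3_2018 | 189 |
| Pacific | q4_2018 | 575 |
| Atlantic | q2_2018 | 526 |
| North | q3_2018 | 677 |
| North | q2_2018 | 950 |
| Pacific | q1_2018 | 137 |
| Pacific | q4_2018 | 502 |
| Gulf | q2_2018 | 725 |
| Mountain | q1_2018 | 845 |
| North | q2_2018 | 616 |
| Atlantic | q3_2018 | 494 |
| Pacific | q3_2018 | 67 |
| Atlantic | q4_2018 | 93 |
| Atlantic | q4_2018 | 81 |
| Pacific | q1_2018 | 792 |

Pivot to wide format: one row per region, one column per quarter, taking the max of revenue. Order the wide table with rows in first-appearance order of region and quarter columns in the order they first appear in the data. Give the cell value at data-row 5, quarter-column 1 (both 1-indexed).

575

With rows in first-appearance order of region, row 5 is region=Pacific. quarter columns in first-appearance order: q4_2018, q1_2018, q3_2018, q2_2018; column 1 is q4_2018.
Long rows with region=Pacific, quarter=q4_2018: max(464, 575, 502) = 575.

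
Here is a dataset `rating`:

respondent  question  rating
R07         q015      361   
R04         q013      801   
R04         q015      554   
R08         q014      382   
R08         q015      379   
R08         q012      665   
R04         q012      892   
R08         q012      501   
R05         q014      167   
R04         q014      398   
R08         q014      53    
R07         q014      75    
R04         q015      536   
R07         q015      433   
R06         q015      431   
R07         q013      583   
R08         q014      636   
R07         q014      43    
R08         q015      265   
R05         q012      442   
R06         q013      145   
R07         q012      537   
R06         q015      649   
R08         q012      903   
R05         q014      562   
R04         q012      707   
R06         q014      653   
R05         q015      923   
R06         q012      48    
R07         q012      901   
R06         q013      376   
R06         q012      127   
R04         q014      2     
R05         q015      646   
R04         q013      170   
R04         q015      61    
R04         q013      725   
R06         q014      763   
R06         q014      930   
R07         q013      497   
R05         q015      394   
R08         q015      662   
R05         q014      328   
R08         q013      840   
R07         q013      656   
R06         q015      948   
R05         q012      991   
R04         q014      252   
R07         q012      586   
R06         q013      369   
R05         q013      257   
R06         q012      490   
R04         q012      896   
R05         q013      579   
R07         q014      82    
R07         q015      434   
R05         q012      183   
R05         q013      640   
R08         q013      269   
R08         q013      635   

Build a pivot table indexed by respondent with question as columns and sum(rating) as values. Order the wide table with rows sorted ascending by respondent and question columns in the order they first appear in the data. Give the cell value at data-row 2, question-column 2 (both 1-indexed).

1476

With rows sorted ascending by respondent, row 2 is respondent=R05. question columns in first-appearance order: q015, q013, q014, q012; column 2 is q013.
Long rows with respondent=R05, question=q013: 257 + 579 + 640 = 1476.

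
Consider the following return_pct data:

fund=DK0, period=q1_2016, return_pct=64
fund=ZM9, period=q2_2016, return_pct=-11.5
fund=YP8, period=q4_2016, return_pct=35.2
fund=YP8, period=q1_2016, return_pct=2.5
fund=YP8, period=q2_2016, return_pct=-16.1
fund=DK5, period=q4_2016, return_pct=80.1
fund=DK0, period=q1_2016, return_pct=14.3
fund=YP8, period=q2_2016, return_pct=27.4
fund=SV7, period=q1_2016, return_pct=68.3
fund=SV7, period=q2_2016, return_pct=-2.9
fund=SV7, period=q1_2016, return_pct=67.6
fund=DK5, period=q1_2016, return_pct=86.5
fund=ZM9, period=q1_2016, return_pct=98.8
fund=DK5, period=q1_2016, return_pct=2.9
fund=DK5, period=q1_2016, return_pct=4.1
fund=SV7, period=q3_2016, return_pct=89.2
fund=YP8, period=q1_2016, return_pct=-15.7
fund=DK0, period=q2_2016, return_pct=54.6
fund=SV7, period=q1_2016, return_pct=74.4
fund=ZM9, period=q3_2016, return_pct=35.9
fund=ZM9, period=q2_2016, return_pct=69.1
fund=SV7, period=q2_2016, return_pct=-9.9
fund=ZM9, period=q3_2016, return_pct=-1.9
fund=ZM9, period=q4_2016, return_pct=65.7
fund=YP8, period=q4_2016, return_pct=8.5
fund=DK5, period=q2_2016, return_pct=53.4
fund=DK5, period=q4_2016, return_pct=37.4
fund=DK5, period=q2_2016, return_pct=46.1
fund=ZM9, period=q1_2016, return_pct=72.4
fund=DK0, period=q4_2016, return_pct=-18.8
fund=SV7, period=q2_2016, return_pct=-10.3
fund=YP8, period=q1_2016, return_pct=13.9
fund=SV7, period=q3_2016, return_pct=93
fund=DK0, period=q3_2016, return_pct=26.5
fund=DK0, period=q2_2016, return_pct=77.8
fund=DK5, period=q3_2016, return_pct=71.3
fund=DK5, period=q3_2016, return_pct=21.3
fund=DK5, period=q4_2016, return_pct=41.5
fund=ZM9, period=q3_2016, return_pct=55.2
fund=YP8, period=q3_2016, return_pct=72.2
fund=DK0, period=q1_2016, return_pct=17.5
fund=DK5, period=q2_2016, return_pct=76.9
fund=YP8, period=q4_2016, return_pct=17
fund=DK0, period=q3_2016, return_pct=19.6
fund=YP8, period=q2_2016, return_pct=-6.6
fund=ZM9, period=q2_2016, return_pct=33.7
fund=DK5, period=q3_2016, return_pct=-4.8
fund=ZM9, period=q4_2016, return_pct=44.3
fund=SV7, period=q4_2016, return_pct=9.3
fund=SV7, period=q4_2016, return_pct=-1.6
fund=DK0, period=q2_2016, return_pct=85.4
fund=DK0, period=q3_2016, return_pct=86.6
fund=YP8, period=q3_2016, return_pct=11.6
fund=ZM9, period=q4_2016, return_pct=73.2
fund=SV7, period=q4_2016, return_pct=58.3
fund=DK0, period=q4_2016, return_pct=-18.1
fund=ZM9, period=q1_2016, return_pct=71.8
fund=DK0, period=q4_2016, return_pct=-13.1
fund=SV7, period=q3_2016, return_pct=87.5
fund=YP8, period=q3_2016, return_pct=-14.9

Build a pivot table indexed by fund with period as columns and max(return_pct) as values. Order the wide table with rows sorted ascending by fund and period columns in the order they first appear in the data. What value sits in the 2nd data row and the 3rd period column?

With rows sorted ascending by fund, row 2 is fund=DK5. period columns in first-appearance order: q1_2016, q2_2016, q4_2016, q3_2016; column 3 is q4_2016.
Long rows with fund=DK5, period=q4_2016: max(80.1, 37.4, 41.5) = 80.1.

80.1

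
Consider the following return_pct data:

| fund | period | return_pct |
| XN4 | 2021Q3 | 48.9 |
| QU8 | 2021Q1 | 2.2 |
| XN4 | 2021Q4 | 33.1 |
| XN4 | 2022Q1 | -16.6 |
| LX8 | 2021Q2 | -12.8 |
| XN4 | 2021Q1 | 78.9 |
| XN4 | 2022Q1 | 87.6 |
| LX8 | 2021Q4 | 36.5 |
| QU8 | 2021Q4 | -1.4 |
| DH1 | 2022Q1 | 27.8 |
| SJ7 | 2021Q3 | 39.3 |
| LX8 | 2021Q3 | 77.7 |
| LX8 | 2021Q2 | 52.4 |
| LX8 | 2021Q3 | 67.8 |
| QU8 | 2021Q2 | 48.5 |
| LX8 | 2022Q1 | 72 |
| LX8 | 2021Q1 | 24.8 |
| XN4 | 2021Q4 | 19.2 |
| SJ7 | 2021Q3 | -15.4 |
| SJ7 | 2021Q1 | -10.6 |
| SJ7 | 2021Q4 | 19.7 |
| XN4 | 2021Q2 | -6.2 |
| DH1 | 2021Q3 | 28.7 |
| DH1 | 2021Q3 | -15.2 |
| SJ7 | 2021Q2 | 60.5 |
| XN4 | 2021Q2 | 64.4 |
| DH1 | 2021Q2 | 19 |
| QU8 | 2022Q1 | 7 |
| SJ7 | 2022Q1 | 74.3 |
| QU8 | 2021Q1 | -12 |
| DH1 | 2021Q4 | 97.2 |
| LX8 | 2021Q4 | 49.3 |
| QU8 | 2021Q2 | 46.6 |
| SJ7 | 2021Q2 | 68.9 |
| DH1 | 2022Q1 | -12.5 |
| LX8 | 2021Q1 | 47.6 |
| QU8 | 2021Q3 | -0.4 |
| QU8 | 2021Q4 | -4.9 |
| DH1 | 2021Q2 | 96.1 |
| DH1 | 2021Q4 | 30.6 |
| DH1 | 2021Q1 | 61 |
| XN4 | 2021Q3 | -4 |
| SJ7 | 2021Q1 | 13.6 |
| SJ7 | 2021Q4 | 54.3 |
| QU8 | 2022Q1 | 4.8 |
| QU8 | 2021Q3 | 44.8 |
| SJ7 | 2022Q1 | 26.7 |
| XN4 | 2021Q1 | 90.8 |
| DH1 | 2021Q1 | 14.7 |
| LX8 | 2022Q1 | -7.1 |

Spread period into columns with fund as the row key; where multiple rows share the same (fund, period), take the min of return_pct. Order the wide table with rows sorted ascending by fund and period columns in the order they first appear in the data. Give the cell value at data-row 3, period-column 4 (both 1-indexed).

4.8

With rows sorted ascending by fund, row 3 is fund=QU8. period columns in first-appearance order: 2021Q3, 2021Q1, 2021Q4, 2022Q1, 2021Q2; column 4 is 2022Q1.
Long rows with fund=QU8, period=2022Q1: min(7, 4.8) = 4.8.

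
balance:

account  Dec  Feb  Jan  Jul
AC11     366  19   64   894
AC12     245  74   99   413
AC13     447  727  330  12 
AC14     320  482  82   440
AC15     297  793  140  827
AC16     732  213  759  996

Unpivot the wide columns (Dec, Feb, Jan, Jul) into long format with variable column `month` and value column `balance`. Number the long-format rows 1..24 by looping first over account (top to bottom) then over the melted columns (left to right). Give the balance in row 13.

24 rows total (6 × 4). Row 13: index ⌊(13-1)/4⌋ = 3 into account → AC14; (13-1) mod 4 = 0 into the melted columns → Dec.
So row 13 is (AC14, Dec, 320); balance = 320.

320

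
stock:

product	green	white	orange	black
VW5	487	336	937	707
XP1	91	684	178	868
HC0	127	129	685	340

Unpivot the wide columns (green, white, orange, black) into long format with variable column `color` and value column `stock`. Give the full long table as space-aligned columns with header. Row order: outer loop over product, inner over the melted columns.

product  color   stock
VW5      green   487  
VW5      white   336  
VW5      orange  937  
VW5      black   707  
XP1      green   91   
XP1      white   684  
XP1      orange  178  
XP1      black   868  
HC0      green   127  
HC0      white   129  
HC0      orange  685  
HC0      black   340  

Each (product, column) pair becomes one row: 3 × 4 = 12 rows.
For example, (VW5, green) → stock=487.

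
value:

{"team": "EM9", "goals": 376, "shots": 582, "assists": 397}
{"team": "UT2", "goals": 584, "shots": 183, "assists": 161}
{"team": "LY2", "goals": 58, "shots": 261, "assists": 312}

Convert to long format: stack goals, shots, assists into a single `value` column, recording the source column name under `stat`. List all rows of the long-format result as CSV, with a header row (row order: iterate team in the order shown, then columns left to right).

Each (team, column) pair becomes one row: 3 × 3 = 9 rows.
For example, (EM9, goals) → value=376.

team,stat,value
EM9,goals,376
EM9,shots,582
EM9,assists,397
UT2,goals,584
UT2,shots,183
UT2,assists,161
LY2,goals,58
LY2,shots,261
LY2,assists,312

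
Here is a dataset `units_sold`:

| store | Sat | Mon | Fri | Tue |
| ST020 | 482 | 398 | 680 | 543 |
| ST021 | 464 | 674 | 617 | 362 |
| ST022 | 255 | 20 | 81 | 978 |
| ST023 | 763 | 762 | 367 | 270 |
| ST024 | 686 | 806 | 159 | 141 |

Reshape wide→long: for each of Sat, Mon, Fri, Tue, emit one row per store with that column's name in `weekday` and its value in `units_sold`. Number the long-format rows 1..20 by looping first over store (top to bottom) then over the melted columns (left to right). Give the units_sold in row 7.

20 rows total (5 × 4). Row 7: index ⌊(7-1)/4⌋ = 1 into store → ST021; (7-1) mod 4 = 2 into the melted columns → Fri.
So row 7 is (ST021, Fri, 617); units_sold = 617.

617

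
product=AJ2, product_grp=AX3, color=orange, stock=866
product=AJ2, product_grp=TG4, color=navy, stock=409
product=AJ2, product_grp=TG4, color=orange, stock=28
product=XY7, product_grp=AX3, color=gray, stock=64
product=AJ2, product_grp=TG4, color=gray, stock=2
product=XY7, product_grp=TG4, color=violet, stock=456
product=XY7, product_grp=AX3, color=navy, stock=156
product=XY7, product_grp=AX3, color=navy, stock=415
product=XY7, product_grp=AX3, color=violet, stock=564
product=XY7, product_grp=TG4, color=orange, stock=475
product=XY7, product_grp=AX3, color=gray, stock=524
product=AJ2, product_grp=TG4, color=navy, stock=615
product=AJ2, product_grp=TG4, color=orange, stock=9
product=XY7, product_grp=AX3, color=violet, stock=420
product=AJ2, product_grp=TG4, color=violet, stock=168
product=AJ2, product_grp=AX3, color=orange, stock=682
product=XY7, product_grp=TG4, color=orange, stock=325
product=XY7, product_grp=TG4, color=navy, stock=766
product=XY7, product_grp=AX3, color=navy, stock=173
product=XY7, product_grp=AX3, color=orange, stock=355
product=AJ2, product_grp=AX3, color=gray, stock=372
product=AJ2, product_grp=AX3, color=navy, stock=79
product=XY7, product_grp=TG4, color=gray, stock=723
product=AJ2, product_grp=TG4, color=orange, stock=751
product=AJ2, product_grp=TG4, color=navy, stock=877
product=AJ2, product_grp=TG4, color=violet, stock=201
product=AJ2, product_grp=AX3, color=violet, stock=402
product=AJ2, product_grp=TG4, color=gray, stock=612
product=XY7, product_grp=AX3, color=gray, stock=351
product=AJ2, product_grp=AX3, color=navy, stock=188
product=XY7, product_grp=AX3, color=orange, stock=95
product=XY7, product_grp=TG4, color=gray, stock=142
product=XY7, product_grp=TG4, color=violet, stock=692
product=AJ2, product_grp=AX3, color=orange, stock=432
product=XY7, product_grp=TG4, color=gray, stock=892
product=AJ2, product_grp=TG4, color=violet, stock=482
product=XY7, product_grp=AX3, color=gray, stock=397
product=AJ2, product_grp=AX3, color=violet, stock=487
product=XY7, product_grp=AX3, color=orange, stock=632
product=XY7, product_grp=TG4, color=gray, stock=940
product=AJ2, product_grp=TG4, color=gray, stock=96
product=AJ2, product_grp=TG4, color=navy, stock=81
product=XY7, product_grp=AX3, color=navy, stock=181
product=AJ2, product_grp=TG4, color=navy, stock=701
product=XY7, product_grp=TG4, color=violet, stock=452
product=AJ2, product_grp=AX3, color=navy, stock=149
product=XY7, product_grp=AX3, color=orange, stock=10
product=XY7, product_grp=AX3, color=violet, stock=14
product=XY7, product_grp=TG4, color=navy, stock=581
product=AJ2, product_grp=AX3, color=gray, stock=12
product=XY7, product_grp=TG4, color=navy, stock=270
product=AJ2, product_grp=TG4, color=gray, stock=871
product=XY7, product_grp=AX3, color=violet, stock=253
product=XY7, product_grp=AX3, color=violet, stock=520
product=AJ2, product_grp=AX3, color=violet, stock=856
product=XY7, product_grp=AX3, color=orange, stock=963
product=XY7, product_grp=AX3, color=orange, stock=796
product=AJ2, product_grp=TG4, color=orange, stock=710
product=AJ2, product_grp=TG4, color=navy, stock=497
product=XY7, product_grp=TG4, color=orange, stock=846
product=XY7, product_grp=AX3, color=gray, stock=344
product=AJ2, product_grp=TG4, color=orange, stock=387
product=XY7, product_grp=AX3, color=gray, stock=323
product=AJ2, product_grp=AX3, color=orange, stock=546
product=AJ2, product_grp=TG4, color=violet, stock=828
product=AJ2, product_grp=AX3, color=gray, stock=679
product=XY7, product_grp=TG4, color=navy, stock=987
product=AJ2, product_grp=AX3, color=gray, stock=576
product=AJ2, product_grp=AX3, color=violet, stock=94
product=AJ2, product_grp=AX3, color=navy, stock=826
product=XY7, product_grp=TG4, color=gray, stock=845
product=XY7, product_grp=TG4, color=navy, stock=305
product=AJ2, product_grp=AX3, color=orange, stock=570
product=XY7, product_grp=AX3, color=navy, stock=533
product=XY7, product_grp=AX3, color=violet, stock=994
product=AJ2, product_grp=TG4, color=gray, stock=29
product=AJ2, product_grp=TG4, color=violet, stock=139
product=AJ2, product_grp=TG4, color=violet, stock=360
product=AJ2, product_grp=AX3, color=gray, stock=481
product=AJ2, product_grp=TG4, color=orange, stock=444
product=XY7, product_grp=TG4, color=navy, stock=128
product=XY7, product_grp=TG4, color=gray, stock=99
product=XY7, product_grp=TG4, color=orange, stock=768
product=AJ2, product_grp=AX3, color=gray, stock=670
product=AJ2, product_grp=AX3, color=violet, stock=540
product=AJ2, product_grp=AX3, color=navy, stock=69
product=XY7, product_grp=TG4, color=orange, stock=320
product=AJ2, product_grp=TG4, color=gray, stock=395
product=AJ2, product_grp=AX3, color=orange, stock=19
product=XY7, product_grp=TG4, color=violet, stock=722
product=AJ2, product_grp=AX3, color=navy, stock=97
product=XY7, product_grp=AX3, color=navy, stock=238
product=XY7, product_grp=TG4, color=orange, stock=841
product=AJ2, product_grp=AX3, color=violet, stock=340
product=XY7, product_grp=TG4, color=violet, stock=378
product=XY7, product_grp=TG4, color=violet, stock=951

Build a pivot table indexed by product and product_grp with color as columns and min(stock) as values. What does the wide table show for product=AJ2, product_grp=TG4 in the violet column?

139

Rows with product=AJ2, product_grp=TG4 and color=violet: stock values are 168, 201, 482, 828, 139, 360.
min(168, 201, 482, 828, 139, 360) = 139.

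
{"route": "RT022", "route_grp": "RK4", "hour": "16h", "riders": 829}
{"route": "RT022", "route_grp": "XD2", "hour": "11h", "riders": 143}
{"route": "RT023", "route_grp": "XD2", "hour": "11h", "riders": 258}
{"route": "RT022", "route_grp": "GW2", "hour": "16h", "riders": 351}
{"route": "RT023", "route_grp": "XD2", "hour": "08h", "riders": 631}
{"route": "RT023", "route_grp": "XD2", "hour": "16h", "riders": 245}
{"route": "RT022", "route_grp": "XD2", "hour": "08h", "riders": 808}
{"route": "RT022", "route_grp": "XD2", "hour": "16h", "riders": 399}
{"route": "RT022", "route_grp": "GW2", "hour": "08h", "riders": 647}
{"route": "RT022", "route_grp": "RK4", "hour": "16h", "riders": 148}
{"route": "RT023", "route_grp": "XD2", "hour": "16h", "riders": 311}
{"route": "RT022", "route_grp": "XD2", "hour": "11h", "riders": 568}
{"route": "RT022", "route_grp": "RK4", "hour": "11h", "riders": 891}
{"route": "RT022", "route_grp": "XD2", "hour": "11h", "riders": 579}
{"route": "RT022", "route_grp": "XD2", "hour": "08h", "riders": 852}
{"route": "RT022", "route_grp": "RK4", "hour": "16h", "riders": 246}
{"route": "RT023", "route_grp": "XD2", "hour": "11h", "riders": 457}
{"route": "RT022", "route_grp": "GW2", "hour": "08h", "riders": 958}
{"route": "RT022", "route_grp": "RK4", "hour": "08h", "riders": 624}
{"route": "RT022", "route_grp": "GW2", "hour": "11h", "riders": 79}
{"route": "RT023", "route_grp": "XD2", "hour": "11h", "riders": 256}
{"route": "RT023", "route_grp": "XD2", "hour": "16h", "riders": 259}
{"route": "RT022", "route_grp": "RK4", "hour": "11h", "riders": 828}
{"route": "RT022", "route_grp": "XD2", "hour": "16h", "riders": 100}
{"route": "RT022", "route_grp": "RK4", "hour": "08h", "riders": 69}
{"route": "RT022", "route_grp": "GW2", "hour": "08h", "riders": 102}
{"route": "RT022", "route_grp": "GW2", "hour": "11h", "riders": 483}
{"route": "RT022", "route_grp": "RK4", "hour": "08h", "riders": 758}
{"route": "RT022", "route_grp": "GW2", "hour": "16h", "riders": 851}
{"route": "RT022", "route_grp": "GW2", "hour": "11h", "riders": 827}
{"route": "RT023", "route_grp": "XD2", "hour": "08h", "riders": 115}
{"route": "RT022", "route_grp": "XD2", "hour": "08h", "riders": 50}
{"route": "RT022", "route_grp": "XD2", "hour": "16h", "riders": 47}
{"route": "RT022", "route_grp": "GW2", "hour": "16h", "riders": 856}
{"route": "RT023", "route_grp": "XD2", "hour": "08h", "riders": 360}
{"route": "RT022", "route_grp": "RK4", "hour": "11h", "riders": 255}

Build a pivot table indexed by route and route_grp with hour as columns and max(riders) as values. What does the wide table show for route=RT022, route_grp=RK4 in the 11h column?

891

Rows with route=RT022, route_grp=RK4 and hour=11h: riders values are 891, 828, 255.
max(891, 828, 255) = 891.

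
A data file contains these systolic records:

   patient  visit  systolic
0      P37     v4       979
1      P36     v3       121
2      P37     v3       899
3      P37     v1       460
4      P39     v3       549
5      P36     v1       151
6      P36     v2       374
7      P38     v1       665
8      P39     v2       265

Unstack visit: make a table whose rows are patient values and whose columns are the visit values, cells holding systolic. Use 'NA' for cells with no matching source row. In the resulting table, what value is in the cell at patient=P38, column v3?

No long-format row has patient=P38 and visit=v3, so the cell is NA.

NA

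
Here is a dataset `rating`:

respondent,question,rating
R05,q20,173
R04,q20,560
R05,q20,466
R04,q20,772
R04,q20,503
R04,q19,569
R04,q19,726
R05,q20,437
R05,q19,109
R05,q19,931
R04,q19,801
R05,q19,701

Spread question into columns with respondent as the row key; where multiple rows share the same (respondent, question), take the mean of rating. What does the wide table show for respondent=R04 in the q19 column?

Rows with respondent=R04 and question=q19: rating values are 569, 726, 801.
(569 + 726 + 801) / 3 = 698.67.

698.67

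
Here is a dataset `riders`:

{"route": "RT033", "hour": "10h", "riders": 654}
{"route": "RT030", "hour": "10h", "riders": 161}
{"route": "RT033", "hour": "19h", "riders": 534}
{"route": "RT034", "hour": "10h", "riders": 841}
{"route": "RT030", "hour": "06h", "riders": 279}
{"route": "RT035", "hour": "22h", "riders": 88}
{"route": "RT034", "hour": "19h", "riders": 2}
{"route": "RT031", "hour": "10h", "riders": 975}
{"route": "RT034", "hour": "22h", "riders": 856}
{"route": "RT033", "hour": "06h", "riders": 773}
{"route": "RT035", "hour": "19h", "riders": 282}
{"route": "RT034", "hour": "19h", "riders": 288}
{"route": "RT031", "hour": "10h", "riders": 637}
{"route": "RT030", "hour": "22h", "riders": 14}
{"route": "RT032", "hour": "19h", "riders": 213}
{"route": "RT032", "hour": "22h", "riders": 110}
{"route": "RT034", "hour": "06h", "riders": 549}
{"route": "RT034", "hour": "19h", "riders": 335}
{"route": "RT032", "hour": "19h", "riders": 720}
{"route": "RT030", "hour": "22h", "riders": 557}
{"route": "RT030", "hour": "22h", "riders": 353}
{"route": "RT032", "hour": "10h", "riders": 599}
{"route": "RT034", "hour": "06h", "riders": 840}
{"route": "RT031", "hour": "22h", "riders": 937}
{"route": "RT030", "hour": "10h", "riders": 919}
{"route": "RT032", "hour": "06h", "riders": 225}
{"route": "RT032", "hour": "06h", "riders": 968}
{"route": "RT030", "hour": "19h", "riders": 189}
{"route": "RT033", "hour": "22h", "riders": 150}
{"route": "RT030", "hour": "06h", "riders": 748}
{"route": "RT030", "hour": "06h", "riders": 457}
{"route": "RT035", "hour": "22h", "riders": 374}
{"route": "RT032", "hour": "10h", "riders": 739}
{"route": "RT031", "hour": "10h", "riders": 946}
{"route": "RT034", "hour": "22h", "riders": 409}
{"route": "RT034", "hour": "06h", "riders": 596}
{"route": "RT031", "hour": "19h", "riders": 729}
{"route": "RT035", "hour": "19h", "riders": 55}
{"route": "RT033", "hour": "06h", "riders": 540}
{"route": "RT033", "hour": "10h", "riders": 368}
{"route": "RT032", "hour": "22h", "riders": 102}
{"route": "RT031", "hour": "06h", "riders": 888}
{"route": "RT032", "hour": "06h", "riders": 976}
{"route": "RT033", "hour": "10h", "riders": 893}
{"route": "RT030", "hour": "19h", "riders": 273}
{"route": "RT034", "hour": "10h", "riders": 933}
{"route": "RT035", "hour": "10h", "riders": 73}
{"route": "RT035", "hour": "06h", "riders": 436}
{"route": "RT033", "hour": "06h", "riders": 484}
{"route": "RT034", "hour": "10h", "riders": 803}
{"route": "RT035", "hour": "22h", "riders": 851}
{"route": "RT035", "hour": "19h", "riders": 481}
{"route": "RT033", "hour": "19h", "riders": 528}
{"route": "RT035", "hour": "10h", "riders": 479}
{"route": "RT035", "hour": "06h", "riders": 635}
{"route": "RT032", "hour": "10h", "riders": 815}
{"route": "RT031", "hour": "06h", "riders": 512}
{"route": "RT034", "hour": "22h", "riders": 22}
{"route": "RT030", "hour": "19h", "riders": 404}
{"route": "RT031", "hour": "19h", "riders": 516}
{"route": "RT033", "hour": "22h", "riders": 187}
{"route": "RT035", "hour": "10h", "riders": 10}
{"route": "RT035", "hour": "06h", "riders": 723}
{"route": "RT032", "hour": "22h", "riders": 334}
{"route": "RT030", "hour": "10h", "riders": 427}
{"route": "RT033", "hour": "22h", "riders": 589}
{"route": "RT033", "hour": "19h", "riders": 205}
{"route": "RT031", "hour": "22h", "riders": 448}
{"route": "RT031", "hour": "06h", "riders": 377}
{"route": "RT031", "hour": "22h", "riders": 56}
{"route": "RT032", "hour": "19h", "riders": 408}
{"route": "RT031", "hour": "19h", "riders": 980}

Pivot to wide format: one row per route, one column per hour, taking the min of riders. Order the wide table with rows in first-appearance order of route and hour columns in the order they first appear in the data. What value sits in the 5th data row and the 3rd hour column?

With rows in first-appearance order of route, row 5 is route=RT031. hour columns in first-appearance order: 10h, 19h, 06h, 22h; column 3 is 06h.
Long rows with route=RT031, hour=06h: min(888, 512, 377) = 377.

377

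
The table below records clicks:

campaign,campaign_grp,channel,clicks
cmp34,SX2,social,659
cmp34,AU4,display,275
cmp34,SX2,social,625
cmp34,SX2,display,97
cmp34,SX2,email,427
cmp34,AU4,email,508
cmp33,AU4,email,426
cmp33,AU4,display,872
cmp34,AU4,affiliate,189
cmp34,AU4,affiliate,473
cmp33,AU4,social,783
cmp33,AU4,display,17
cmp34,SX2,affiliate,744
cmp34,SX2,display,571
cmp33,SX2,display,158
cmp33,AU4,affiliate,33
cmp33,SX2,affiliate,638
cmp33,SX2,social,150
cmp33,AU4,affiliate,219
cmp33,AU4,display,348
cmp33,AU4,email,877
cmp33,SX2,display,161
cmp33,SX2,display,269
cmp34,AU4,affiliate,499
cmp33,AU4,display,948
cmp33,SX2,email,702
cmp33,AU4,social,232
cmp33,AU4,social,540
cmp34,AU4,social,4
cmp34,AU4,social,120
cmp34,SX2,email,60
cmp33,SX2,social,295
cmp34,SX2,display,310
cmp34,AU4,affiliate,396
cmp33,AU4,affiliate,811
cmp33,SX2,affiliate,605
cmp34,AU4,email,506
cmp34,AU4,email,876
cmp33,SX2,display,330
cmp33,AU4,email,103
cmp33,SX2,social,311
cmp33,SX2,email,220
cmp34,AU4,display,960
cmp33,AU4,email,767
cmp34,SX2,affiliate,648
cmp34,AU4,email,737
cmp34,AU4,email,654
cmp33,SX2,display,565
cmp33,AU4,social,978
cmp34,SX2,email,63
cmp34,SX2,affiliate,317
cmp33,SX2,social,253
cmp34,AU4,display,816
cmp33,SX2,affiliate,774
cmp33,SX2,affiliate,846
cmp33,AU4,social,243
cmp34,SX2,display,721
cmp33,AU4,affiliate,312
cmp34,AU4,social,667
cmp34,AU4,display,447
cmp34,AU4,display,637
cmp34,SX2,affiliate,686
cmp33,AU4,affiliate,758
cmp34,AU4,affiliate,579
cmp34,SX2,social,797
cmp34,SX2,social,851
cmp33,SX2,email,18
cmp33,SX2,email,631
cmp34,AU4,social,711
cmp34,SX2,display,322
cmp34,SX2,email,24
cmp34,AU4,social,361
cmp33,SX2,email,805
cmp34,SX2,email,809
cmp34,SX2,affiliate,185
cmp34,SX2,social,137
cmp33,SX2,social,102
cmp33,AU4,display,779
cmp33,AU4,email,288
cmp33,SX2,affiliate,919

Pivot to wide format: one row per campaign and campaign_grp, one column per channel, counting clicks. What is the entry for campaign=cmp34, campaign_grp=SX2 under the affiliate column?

Rows with campaign=cmp34, campaign_grp=SX2 and channel=affiliate: clicks values are 744, 648, 317, 686, 185.
5 rows match — count = 5.

5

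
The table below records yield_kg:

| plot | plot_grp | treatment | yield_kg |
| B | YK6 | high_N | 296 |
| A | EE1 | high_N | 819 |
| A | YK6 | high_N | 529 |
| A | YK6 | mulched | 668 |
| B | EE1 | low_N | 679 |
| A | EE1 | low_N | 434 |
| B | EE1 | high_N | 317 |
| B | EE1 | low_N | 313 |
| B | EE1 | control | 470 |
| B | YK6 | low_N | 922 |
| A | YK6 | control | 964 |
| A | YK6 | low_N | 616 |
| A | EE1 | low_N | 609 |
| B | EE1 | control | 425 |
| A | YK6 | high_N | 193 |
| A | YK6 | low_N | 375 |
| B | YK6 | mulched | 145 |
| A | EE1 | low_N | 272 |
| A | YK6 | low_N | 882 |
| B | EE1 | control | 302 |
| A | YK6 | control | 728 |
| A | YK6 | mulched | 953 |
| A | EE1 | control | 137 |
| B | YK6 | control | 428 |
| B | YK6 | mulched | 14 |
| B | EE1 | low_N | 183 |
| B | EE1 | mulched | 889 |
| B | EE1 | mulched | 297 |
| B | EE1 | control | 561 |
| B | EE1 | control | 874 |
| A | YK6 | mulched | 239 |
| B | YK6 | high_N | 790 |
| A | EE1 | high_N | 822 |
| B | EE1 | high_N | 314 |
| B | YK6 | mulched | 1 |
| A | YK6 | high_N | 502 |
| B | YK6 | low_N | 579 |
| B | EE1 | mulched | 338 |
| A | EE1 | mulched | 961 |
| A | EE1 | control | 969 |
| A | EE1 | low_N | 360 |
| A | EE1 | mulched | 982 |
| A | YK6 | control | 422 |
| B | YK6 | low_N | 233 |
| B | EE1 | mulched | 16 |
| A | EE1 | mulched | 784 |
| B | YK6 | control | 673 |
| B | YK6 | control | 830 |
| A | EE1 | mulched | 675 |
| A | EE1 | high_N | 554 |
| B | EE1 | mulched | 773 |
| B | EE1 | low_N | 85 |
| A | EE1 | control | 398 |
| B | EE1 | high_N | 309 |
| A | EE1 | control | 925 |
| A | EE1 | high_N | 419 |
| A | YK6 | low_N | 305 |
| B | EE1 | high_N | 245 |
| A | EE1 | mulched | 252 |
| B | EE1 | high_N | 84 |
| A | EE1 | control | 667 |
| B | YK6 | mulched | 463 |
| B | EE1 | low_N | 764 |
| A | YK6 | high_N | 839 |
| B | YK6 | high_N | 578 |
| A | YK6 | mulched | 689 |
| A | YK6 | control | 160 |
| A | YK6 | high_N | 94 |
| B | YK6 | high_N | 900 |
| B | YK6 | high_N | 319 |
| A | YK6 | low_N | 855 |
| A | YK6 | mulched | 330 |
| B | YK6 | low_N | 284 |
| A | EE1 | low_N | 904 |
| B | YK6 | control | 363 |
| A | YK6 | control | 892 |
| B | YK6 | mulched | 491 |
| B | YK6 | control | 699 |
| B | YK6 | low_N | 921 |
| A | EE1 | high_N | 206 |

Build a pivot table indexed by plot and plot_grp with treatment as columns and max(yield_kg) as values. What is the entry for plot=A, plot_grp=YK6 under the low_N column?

882

Rows with plot=A, plot_grp=YK6 and treatment=low_N: yield_kg values are 616, 375, 882, 305, 855.
max(616, 375, 882, 305, 855) = 882.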